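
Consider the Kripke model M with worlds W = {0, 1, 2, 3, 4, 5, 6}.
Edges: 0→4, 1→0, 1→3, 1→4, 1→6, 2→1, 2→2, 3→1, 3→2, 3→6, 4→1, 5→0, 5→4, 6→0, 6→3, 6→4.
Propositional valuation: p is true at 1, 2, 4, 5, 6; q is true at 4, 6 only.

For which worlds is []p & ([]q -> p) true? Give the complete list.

2, 3, 4

Recall that []ψ holds at a world iff ψ holds at every accessible world, and <>ψ holds iff ψ holds at some accessible world.
Let φ = []p & ([]q -> p). Evaluate φ at each world:
  0 (successors {4}): φ is false.
  1 (successors {0, 3, 4, 6}): φ is false.
  2 (successors {1, 2}): φ is true.
  3 (successors {1, 2, 6}): φ is true.
  4 (successors {1}): φ is true.
  5 (successors {0, 4}): φ is false.
  6 (successors {0, 3, 4}): φ is false.
For instance, at 1:
  At 1: []p is false, []q -> p is true, so []p & ([]q -> p) is false.
    At 1: []p requires p at every successor {0, 3, 4, 6}.
      p fails at 0, so []p is false at 1.
    At 1: []q is false, p is true, so []q -> p is true.
      At 1: []q requires q at every successor {0, 3, 4, 6}.
        q fails at 0, so []q is false at 1.
Satisfying worlds: {2, 3, 4}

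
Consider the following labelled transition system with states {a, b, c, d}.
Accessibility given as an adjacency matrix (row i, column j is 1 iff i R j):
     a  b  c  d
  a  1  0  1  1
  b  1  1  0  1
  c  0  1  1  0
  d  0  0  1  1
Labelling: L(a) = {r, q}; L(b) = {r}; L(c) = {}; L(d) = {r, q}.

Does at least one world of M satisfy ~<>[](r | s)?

Yes

Let φ = ~<>[](r | s). Evaluate φ at each world:
  a (successors {a, c, d}): φ is true.
  b (successors {a, b, d}): φ is false.
  c (successors {b, c}): φ is false.
  d (successors {c, d}): φ is true.
Detail at a (witness):
  At a: <>[](r | s) is false, so ~<>[](r | s) is true.
    At a: <>[](r | s) requires [](r | s) at some successor in {a, c, d}.
      At a: [](r | s) is false.
      At c: [](r | s) is false.
      At d: [](r | s) is false.
    So <>[](r | s) is false at a.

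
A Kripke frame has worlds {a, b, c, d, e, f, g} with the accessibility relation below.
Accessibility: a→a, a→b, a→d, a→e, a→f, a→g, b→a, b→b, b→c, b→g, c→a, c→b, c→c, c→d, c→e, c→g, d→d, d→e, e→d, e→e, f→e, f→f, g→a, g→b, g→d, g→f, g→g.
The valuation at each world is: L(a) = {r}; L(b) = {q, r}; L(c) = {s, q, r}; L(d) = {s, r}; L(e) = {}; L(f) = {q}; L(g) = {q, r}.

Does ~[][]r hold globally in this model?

Let φ = ~[][]r. Evaluate φ at each world:
  a (successors {a, b, d, e, f, g}): φ is true.
  b (successors {a, b, c, g}): φ is true.
  c (successors {a, b, c, d, e, g}): φ is true.
  d (successors {d, e}): φ is true.
  e (successors {d, e}): φ is true.
  f (successors {e, f}): φ is true.
  g (successors {a, b, d, f, g}): φ is true.
For instance, at d:
  At d: [][]r is false, so ~[][]r is true.
    At d: [][]r requires []r at every successor {d, e}.
      []r fails at d, so [][]r is false at d.

Yes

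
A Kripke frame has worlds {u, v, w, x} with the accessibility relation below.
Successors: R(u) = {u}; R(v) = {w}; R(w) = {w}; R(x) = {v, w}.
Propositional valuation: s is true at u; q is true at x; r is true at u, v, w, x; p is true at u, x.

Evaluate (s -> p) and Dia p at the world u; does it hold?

Yes

At u: s -> p is true, Dia p is true, so (s -> p) and Dia p is true.
  At u: Dia p requires p at some successor in {u}.
    p holds at u, so Dia p is true at u.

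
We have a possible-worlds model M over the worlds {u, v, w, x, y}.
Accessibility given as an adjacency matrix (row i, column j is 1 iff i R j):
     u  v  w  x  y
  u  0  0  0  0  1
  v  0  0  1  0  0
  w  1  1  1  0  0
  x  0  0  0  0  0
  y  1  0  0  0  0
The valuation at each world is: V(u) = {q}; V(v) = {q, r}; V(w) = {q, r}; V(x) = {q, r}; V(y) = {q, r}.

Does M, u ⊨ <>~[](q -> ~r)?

No

Recall that []ψ holds at a world iff ψ holds at every accessible world, and <>ψ holds iff ψ holds at some accessible world.
At u: <>~[](q -> ~r) requires ~[](q -> ~r) at some successor in {y}.
  At y: ~[](q -> ~r) is false.
So <>~[](q -> ~r) is false at u.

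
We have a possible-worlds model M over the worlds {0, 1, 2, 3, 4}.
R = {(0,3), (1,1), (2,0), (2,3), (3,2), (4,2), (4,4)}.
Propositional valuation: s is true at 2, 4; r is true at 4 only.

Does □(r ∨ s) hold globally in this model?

Let φ = □(r ∨ s). Evaluate φ at each world:
  0 (successors {3}): φ is false.
  1 (successors {1}): φ is false.
  2 (successors {0, 3}): φ is false.
  3 (successors {2}): φ is true.
  4 (successors {2, 4}): φ is true.
Detail at 0 (counterexample):
  At 0: □(r ∨ s) requires r ∨ s at every successor {3}.
    r ∨ s fails at 3, so □(r ∨ s) is false at 0.

No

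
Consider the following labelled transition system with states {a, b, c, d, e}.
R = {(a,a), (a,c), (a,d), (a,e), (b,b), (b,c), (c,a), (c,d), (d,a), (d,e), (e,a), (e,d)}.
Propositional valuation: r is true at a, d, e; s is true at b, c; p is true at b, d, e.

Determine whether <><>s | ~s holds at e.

At e: <><>s is true, ~s is true, so <><>s | ~s is true.
  At e: <><>s requires <>s at some successor in {a, d}.
    <>s holds at a, so <><>s is true at e.
      At a: <>s requires s at some successor in {a, c, d, e}.
        s holds at c, so <>s is true at a.

Yes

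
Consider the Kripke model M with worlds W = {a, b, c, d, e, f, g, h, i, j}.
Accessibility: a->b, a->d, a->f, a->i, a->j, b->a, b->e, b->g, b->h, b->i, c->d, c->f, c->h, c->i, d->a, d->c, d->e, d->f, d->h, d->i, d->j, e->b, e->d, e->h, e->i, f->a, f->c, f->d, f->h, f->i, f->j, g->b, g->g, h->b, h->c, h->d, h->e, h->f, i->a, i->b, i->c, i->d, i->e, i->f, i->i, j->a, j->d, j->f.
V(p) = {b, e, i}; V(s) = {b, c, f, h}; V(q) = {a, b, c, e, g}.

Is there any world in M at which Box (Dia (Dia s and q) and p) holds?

No

Let φ = Box (Dia (Dia s and q) and p). Evaluate φ at each world:
  a (successors {b, d, f, i, j}): φ is false.
  b (successors {a, e, g, h, i}): φ is false.
  c (successors {d, f, h, i}): φ is false.
  d (successors {a, c, e, f, h, i, j}): φ is false.
  e (successors {b, d, h, i}): φ is false.
  f (successors {a, c, d, h, i, j}): φ is false.
  g (successors {b, g}): φ is false.
  h (successors {b, c, d, e, f}): φ is false.
  i (successors {a, b, c, d, e, f, i}): φ is false.
  j (successors {a, d, f}): φ is false.
For instance, at e:
  At e: Box (Dia (Dia s and q) and p) requires Dia (Dia s and q) and p at every successor {b, d, h, i}.
    Dia (Dia s and q) and p fails at d, so Box (Dia (Dia s and q) and p) is false at e.
      At d: Dia (Dia s and q) is true, p is false, so Dia (Dia s and q) and p is false.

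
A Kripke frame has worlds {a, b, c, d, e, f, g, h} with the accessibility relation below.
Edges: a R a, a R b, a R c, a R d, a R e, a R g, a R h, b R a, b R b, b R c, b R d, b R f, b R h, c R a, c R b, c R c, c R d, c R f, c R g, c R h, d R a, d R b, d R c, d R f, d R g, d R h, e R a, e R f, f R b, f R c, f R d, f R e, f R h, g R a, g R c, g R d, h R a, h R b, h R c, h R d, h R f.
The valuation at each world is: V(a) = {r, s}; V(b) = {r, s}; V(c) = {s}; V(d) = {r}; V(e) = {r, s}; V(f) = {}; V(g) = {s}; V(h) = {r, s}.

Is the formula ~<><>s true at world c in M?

Recall that <>ψ holds at a world iff ψ holds at some accessible world.
At c: <><>s is true, so ~<><>s is false.
  At c: <><>s requires <>s at some successor in {a, b, c, d, f, g, h}.
    <>s holds at a, so <><>s is true at c.
      At a: <>s requires s at some successor in {a, b, c, d, e, g, h}.
        s holds at a, so <>s is true at a.

No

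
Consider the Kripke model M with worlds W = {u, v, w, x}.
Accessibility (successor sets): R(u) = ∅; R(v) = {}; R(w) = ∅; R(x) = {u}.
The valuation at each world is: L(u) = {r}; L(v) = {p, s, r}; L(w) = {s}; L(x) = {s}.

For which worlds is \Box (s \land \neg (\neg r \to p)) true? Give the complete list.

u, v, w

Let φ = \Box (s \land \neg (\neg r \to p)). Evaluate φ at each world:
  u (successors ∅): φ is true.
  v (successors ∅): φ is true.
  w (successors ∅): φ is true.
  x (successors {u}): φ is false.
For instance, at x:
  At x: \Box (s \land \neg (\neg r \to p)) requires s \land \neg (\neg r \to p) at every successor {u}.
    s \land \neg (\neg r \to p) fails at u, so \Box (s \land \neg (\neg r \to p)) is false at x.
Satisfying worlds: {u, v, w}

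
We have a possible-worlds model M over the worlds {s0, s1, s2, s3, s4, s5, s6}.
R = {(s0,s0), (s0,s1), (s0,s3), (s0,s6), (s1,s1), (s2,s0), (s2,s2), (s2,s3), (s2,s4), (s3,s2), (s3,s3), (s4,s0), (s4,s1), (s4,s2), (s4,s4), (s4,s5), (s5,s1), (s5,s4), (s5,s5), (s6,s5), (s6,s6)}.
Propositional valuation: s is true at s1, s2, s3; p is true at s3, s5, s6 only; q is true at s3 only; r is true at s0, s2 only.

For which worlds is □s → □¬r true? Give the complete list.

s0, s1, s2, s4, s5, s6

Let φ = □s → □¬r. Evaluate φ at each world:
  s0 (successors {s0, s1, s3, s6}): φ is true.
  s1 (successors {s1}): φ is true.
  s2 (successors {s0, s2, s3, s4}): φ is true.
  s3 (successors {s2, s3}): φ is false.
  s4 (successors {s0, s1, s2, s4, s5}): φ is true.
  s5 (successors {s1, s4, s5}): φ is true.
  s6 (successors {s5, s6}): φ is true.
For instance, at s5:
  At s5: □s is false, □¬r is true, so □s → □¬r is true.
    At s5: □s requires s at every successor {s1, s4, s5}.
      s fails at s4, so □s is false at s5.
    At s5: □¬r requires ¬r at every successor {s1, s4, s5}.
      At s1: ¬r is true.
      At s4: ¬r is true.
      At s5: ¬r is true.
    So □¬r is true at s5.
Satisfying worlds: {s0, s1, s2, s4, s5, s6}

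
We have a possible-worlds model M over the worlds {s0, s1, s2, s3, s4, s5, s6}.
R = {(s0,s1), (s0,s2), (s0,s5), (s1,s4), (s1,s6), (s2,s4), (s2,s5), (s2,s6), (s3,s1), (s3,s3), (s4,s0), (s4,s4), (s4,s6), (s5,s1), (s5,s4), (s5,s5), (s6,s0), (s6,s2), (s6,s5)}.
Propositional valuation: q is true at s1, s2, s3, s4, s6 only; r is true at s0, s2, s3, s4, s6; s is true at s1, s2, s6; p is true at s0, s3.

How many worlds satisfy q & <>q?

5

Let φ = q & <>q. Evaluate φ at each world:
  s0 (successors {s1, s2, s5}): φ is false.
  s1 (successors {s4, s6}): φ is true.
  s2 (successors {s4, s5, s6}): φ is true.
  s3 (successors {s1, s3}): φ is true.
  s4 (successors {s0, s4, s6}): φ is true.
  s5 (successors {s1, s4, s5}): φ is false.
  s6 (successors {s0, s2, s5}): φ is true.
For instance, at s1:
  At s1: q is true, <>q is true, so q & <>q is true.
    At s1: <>q requires q at some successor in {s4, s6}.
      q holds at s4, so <>q is true at s1.
Satisfying worlds: {s1, s2, s3, s4, s6}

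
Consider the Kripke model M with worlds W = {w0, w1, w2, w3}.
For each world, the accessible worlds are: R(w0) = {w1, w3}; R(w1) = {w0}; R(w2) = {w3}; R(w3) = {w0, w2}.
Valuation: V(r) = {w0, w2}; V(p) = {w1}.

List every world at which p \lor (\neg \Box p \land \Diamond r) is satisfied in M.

Let φ = p \lor (\neg \Box p \land \Diamond r). Evaluate φ at each world:
  w0 (successors {w1, w3}): φ is false.
  w1 (successors {w0}): φ is true.
  w2 (successors {w3}): φ is false.
  w3 (successors {w0, w2}): φ is true.
For instance, at w2:
  At w2: p is false, \neg \Box p \land \Diamond r is false, so p \lor (\neg \Box p \land \Diamond r) is false.
    At w2: \neg \Box p is true, \Diamond r is false, so \neg \Box p \land \Diamond r is false.
      At w2: \Box p is false, so \neg \Box p is true.
      At w2: \Diamond r requires r at some successor in {w3}.
        At w3: r is false.
      So \Diamond r is false at w2.
Satisfying worlds: {w1, w3}

w1, w3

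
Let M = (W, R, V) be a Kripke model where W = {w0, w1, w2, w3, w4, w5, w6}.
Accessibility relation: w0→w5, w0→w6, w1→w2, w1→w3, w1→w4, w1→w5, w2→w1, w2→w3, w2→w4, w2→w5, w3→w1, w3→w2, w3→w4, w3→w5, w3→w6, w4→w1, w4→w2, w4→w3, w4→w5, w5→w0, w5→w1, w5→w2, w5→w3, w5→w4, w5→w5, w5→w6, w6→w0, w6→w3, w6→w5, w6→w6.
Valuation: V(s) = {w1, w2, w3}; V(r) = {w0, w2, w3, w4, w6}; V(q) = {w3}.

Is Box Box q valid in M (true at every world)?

Let φ = Box Box q. Evaluate φ at each world:
  w0 (successors {w5, w6}): φ is false.
  w1 (successors {w2, w3, w4, w5}): φ is false.
  w2 (successors {w1, w3, w4, w5}): φ is false.
  w3 (successors {w1, w2, w4, w5, w6}): φ is false.
  w4 (successors {w1, w2, w3, w5}): φ is false.
  w5 (successors {w0, w1, w2, w3, w4, w5, w6}): φ is false.
  w6 (successors {w0, w3, w5, w6}): φ is false.
Detail at w0 (counterexample):
  At w0: Box Box q requires Box q at every successor {w5, w6}.
    Box q fails at w5, so Box Box q is false at w0.
      At w5: Box q requires q at every successor {w0, w1, w2, w3, w4, w5, w6}.
        q fails at w0, so Box q is false at w5.

No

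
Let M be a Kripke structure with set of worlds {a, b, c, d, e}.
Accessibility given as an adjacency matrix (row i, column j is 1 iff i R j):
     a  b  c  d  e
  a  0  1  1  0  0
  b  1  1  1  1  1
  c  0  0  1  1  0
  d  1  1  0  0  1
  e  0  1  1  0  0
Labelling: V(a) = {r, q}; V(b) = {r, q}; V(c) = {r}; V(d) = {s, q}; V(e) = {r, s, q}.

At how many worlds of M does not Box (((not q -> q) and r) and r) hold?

4

Recall that Box ψ holds at a world iff ψ holds at every accessible world, and Dia ψ holds iff ψ holds at some accessible world.
Let φ = not Box (((not q -> q) and r) and r). Evaluate φ at each world:
  a (successors {b, c}): φ is true.
  b (successors {a, b, c, d, e}): φ is true.
  c (successors {c, d}): φ is true.
  d (successors {a, b, e}): φ is false.
  e (successors {b, c}): φ is true.
For instance, at c:
  At c: Box (((not q -> q) and r) and r) is false, so not Box (((not q -> q) and r) and r) is true.
    At c: Box (((not q -> q) and r) and r) requires ((not q -> q) and r) and r at every successor {c, d}.
      ((not q -> q) and r) and r fails at c, so Box (((not q -> q) and r) and r) is false at c.
Satisfying worlds: {a, b, c, e}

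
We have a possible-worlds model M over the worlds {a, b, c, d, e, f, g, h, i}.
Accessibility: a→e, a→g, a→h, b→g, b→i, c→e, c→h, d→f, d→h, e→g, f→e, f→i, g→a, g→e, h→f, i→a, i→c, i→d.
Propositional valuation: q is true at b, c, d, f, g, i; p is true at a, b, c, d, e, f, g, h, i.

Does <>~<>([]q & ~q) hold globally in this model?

Let φ = <>~<>([]q & ~q). Evaluate φ at each world:
  a (successors {e, g, h}): φ is true.
  b (successors {g, i}): φ is true.
  c (successors {e, h}): φ is true.
  d (successors {f, h}): φ is true.
  e (successors {g}): φ is false.
  f (successors {e, i}): φ is true.
  g (successors {a, e}): φ is true.
  h (successors {f}): φ is false.
  i (successors {a, c, d}): φ is false.
Detail at e (counterexample):
  At e: <>~<>([]q & ~q) requires ~<>([]q & ~q) at some successor in {g}.
    At g: ~<>([]q & ~q) is false.
  So <>~<>([]q & ~q) is false at e.

No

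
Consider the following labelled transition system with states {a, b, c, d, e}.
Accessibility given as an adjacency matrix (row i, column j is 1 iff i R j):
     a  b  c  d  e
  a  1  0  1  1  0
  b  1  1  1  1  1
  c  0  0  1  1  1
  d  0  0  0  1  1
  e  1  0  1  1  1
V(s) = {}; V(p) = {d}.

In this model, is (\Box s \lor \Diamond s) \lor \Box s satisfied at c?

No

At c: \Box s \lor \Diamond s is false, \Box s is false, so (\Box s \lor \Diamond s) \lor \Box s is false.
  At c: \Box s is false, \Diamond s is false, so \Box s \lor \Diamond s is false.
    At c: \Box s requires s at every successor {c, d, e}.
      s fails at c, so \Box s is false at c.
    At c: \Diamond s requires s at some successor in {c, d, e}.
      At c: s is false.
      At d: s is false.
      At e: s is false.
    So \Diamond s is false at c.
  At c: \Box s requires s at every successor {c, d, e}.
    s fails at c, so \Box s is false at c.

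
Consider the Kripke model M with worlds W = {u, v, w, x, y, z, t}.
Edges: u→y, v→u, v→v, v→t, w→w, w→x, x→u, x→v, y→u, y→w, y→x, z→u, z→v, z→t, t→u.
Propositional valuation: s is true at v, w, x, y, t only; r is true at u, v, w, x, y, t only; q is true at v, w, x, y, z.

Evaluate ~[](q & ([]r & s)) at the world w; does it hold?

At w: [](q & ([]r & s)) is true, so ~[](q & ([]r & s)) is false.
  At w: [](q & ([]r & s)) requires q & ([]r & s) at every successor {w, x}.
      At w: q is true, []r & s is true, so q & ([]r & s) is true.
      At x: q is true, []r & s is true, so q & ([]r & s) is true.
  So [](q & ([]r & s)) is true at w.

No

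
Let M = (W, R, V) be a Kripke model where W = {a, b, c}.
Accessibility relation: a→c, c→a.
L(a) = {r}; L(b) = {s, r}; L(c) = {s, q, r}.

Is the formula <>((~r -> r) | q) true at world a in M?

Yes

Recall that <>ψ holds at a world iff ψ holds at some accessible world.
At a: <>((~r -> r) | q) requires (~r -> r) | q at some successor in {c}.
  (~r -> r) | q holds at c, so <>((~r -> r) | q) is true at a.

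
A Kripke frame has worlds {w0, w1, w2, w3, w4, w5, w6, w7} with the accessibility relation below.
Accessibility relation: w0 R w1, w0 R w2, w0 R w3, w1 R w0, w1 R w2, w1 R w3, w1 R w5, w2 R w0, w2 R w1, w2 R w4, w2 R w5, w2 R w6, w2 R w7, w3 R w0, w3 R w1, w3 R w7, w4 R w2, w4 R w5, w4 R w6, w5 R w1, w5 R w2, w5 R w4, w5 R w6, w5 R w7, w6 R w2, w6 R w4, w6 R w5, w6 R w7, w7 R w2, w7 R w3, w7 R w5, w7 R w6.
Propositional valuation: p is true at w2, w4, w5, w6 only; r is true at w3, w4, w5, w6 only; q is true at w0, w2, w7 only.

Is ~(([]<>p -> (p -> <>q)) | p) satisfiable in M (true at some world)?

Let φ = ~(([]<>p -> (p -> <>q)) | p). Evaluate φ at each world:
  w0 (successors {w1, w2, w3}): φ is false.
  w1 (successors {w0, w2, w3, w5}): φ is false.
  w2 (successors {w0, w1, w4, w5, w6, w7}): φ is false.
  w3 (successors {w0, w1, w7}): φ is false.
  w4 (successors {w2, w5, w6}): φ is false.
  w5 (successors {w1, w2, w4, w6, w7}): φ is false.
  w6 (successors {w2, w4, w5, w7}): φ is false.
  w7 (successors {w2, w3, w5, w6}): φ is false.
For instance, at w5:
  At w5: ([]<>p -> (p -> <>q)) | p is true, so ~(([]<>p -> (p -> <>q)) | p) is false.
    At w5: []<>p -> (p -> <>q) is true, p is true, so ([]<>p -> (p -> <>q)) | p is true.
      At w5: []<>p is true, p -> <>q is true, so []<>p -> (p -> <>q) is true.

No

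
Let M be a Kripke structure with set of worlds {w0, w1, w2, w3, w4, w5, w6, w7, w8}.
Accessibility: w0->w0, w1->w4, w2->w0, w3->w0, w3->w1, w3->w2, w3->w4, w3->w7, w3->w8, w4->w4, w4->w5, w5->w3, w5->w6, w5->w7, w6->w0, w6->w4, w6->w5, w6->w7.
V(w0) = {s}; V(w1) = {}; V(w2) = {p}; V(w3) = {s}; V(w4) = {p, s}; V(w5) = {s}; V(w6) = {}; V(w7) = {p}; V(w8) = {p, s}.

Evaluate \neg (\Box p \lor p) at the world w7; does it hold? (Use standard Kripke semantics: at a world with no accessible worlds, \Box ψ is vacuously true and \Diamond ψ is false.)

No

At w7: \Box p \lor p is true, so \neg (\Box p \lor p) is false.
  At w7: \Box p is true, p is true, so \Box p \lor p is true.
    At w7: no accessible worlds, so \Box p holds vacuously.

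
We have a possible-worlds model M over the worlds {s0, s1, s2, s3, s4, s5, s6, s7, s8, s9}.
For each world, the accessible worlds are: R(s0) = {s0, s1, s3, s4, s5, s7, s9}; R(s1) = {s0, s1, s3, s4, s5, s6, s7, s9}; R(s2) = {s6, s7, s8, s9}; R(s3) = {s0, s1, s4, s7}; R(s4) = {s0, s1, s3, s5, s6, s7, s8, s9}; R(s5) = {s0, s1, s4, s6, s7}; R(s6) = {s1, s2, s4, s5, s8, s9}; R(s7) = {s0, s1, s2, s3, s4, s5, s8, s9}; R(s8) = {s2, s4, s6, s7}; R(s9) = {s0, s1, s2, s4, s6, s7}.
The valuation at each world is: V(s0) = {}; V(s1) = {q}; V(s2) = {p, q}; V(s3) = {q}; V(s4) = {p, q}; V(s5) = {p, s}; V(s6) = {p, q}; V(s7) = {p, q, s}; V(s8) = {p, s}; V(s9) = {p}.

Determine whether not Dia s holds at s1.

No

Recall that Dia ψ holds at a world iff ψ holds at some accessible world.
At s1: Dia s is true, so not Dia s is false.
  At s1: Dia s requires s at some successor in {s0, s1, s3, s4, s5, s6, s7, s9}.
    s holds at s5, so Dia s is true at s1.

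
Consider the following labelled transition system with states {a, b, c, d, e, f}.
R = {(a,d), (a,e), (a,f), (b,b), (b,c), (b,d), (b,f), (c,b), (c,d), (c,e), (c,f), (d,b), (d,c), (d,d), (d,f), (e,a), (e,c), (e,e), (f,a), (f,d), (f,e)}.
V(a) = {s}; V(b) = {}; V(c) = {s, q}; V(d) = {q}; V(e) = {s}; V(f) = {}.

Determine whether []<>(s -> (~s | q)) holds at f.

At f: []<>(s -> (~s | q)) requires <>(s -> (~s | q)) at every successor {a, d, e}.
    At a: <>(s -> (~s | q)) requires s -> (~s | q) at some successor in {d, e, f}.
      s -> (~s | q) holds at d, so <>(s -> (~s | q)) is true at a.
    At d: <>(s -> (~s | q)) requires s -> (~s | q) at some successor in {b, c, d, f}.
      s -> (~s | q) holds at b, so <>(s -> (~s | q)) is true at d.
    At e: <>(s -> (~s | q)) requires s -> (~s | q) at some successor in {a, c, e}.
      s -> (~s | q) holds at c, so <>(s -> (~s | q)) is true at e.
So []<>(s -> (~s | q)) is true at f.

Yes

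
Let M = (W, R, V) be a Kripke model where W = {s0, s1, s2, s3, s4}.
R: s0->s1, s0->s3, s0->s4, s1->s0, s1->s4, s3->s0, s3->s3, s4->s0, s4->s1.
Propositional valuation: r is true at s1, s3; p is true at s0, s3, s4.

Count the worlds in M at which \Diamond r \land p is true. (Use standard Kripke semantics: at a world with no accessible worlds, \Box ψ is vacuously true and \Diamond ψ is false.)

Let φ = \Diamond r \land p. Evaluate φ at each world:
  s0 (successors {s1, s3, s4}): φ is true.
  s1 (successors {s0, s4}): φ is false.
  s2 (successors ∅): φ is false.
  s3 (successors {s0, s3}): φ is true.
  s4 (successors {s0, s1}): φ is true.
For instance, at s3:
  At s3: \Diamond r is true, p is true, so \Diamond r \land p is true.
    At s3: \Diamond r requires r at some successor in {s0, s3}.
      r holds at s3, so \Diamond r is true at s3.
Satisfying worlds: {s0, s3, s4}

3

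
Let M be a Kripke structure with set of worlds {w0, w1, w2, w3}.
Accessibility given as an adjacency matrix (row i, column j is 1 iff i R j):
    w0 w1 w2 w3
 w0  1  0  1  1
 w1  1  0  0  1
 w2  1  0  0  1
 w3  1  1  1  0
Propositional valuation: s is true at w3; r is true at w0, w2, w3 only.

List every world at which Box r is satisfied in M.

Let φ = Box r. Evaluate φ at each world:
  w0 (successors {w0, w2, w3}): φ is true.
  w1 (successors {w0, w3}): φ is true.
  w2 (successors {w0, w3}): φ is true.
  w3 (successors {w0, w1, w2}): φ is false.
For instance, at w3:
  At w3: Box r requires r at every successor {w0, w1, w2}.
    r fails at w1, so Box r is false at w3.
Satisfying worlds: {w0, w1, w2}

w0, w1, w2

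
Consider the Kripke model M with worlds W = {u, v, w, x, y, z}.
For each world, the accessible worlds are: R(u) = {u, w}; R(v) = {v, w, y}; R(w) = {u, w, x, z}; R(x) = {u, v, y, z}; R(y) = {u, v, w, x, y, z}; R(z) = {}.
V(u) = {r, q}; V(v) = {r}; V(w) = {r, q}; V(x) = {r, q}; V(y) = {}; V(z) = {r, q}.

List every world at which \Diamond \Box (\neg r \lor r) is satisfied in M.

u, v, w, x, y

Let φ = \Diamond \Box (\neg r \lor r). Evaluate φ at each world:
  u (successors {u, w}): φ is true.
  v (successors {v, w, y}): φ is true.
  w (successors {u, w, x, z}): φ is true.
  x (successors {u, v, y, z}): φ is true.
  y (successors {u, v, w, x, y, z}): φ is true.
  z (successors ∅): φ is false.
For instance, at y:
  At y: \Diamond \Box (\neg r \lor r) requires \Box (\neg r \lor r) at some successor in {u, v, w, x, y, z}.
    \Box (\neg r \lor r) holds at u, so \Diamond \Box (\neg r \lor r) is true at y.
      At u: \Box (\neg r \lor r) requires \neg r \lor r at every successor {u, w}.
        At u: \neg r \lor r is true.
        At w: \neg r \lor r is true.
      So \Box (\neg r \lor r) is true at u.
Satisfying worlds: {u, v, w, x, y}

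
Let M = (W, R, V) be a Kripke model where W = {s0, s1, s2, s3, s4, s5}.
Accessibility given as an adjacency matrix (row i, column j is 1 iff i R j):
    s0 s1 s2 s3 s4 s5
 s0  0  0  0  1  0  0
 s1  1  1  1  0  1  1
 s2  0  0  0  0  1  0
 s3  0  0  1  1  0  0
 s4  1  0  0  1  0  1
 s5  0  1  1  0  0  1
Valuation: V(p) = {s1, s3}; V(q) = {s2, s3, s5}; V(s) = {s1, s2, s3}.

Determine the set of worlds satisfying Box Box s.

Let φ = Box Box s. Evaluate φ at each world:
  s0 (successors {s3}): φ is true.
  s1 (successors {s0, s1, s2, s4, s5}): φ is false.
  s2 (successors {s4}): φ is false.
  s3 (successors {s2, s3}): φ is false.
  s4 (successors {s0, s3, s5}): φ is false.
  s5 (successors {s1, s2, s5}): φ is false.
For instance, at s0:
  At s0: Box Box s requires Box s at every successor {s3}.
      At s3: Box s requires s at every successor {s2, s3}.
        At s2: s is true.
        At s3: s is true.
      So Box s is true at s3.
  So Box Box s is true at s0.
Satisfying worlds: {s0}

s0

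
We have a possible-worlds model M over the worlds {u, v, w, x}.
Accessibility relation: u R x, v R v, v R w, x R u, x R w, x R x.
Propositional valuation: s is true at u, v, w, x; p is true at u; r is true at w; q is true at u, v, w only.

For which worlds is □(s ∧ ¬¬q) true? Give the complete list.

v, w

Let φ = □(s ∧ ¬¬q). Evaluate φ at each world:
  u (successors {x}): φ is false.
  v (successors {v, w}): φ is true.
  w (successors ∅): φ is true.
  x (successors {u, w, x}): φ is false.
For instance, at x:
  At x: □(s ∧ ¬¬q) requires s ∧ ¬¬q at every successor {u, w, x}.
    s ∧ ¬¬q fails at x, so □(s ∧ ¬¬q) is false at x.
Satisfying worlds: {v, w}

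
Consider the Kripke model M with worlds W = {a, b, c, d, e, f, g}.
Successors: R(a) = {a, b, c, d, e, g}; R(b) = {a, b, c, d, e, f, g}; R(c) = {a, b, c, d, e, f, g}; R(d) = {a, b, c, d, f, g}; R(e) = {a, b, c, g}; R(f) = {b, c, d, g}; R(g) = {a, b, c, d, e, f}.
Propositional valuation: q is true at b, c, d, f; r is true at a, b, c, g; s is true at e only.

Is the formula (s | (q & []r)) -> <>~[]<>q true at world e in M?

At e: s | (q & []r) is true, <>~[]<>q is false, so (s | (q & []r)) -> <>~[]<>q is false.
  At e: s is true, q & []r is false, so s | (q & []r) is true.
    At e: q is false, []r is true, so q & []r is false.
      At e: []r requires r at every successor {a, b, c, g}.
        At a: r is true.
        At b: r is true.
        At c: r is true.
        At g: r is true.
      So []r is true at e.
  At e: <>~[]<>q requires ~[]<>q at some successor in {a, b, c, g}.
    At a: ~[]<>q is false.
    At b: ~[]<>q is false.
    At c: ~[]<>q is false.
    At g: ~[]<>q is false.
  So <>~[]<>q is false at e.

No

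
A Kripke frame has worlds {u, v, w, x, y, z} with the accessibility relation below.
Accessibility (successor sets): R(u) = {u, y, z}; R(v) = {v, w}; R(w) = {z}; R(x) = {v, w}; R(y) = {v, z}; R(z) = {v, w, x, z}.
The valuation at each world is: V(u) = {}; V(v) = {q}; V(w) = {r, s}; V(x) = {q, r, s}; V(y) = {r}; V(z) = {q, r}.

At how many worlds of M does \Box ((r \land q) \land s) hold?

Recall that \Box ψ holds at a world iff ψ holds at every accessible world, and \Diamond ψ holds iff ψ holds at some accessible world.
Let φ = \Box ((r \land q) \land s). Evaluate φ at each world:
  u (successors {u, y, z}): φ is false.
  v (successors {v, w}): φ is false.
  w (successors {z}): φ is false.
  x (successors {v, w}): φ is false.
  y (successors {v, z}): φ is false.
  z (successors {v, w, x, z}): φ is false.
For instance, at z:
  At z: \Box ((r \land q) \land s) requires (r \land q) \land s at every successor {v, w, x, z}.
    (r \land q) \land s fails at v, so \Box ((r \land q) \land s) is false at z.
Satisfying worlds: none.

0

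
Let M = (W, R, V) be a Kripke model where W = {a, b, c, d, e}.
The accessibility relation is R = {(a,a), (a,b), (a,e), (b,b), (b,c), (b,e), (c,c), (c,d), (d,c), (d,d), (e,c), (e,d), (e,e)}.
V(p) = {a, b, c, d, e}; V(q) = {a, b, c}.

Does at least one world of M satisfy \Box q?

No

Let φ = \Box q. Evaluate φ at each world:
  a (successors {a, b, e}): φ is false.
  b (successors {b, c, e}): φ is false.
  c (successors {c, d}): φ is false.
  d (successors {c, d}): φ is false.
  e (successors {c, d, e}): φ is false.
For instance, at b:
  At b: \Box q requires q at every successor {b, c, e}.
    q fails at e, so \Box q is false at b.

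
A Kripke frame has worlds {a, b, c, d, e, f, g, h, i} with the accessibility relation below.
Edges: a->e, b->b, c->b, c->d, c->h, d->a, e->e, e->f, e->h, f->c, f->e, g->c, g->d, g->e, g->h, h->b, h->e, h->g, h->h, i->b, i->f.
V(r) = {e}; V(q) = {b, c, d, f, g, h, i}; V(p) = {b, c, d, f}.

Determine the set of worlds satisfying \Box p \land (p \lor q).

b, i

Let φ = \Box p \land (p \lor q). Evaluate φ at each world:
  a (successors {e}): φ is false.
  b (successors {b}): φ is true.
  c (successors {b, d, h}): φ is false.
  d (successors {a}): φ is false.
  e (successors {e, f, h}): φ is false.
  f (successors {c, e}): φ is false.
  g (successors {c, d, e, h}): φ is false.
  h (successors {b, e, g, h}): φ is false.
  i (successors {b, f}): φ is true.
For instance, at h:
  At h: \Box p is false, p \lor q is true, so \Box p \land (p \lor q) is false.
    At h: \Box p requires p at every successor {b, e, g, h}.
      p fails at e, so \Box p is false at h.
Satisfying worlds: {b, i}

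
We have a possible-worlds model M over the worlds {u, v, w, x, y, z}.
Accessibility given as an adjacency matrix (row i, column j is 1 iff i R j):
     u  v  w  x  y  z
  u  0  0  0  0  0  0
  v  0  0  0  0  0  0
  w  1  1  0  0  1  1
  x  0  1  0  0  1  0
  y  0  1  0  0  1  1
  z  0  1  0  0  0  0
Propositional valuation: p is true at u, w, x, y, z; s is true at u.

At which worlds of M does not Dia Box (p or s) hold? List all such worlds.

u, v

Let φ = not Dia Box (p or s). Evaluate φ at each world:
  u (successors ∅): φ is true.
  v (successors ∅): φ is true.
  w (successors {u, v, y, z}): φ is false.
  x (successors {v, y}): φ is false.
  y (successors {v, y, z}): φ is false.
  z (successors {v}): φ is false.
For instance, at z:
  At z: Dia Box (p or s) is true, so not Dia Box (p or s) is false.
    At z: Dia Box (p or s) requires Box (p or s) at some successor in {v}.
      Box (p or s) holds at v, so Dia Box (p or s) is true at z.
Satisfying worlds: {u, v}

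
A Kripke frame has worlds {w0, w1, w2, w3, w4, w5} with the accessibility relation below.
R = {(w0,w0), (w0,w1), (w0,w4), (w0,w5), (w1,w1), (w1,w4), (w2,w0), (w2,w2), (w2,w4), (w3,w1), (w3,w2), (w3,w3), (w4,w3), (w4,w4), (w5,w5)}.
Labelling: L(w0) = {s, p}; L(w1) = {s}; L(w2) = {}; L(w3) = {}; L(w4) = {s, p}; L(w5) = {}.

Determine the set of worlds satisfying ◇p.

w0, w1, w2, w4

Let φ = ◇p. Evaluate φ at each world:
  w0 (successors {w0, w1, w4, w5}): φ is true.
  w1 (successors {w1, w4}): φ is true.
  w2 (successors {w0, w2, w4}): φ is true.
  w3 (successors {w1, w2, w3}): φ is false.
  w4 (successors {w3, w4}): φ is true.
  w5 (successors {w5}): φ is false.
For instance, at w2:
  At w2: ◇p requires p at some successor in {w0, w2, w4}.
    p holds at w0, so ◇p is true at w2.
Satisfying worlds: {w0, w1, w2, w4}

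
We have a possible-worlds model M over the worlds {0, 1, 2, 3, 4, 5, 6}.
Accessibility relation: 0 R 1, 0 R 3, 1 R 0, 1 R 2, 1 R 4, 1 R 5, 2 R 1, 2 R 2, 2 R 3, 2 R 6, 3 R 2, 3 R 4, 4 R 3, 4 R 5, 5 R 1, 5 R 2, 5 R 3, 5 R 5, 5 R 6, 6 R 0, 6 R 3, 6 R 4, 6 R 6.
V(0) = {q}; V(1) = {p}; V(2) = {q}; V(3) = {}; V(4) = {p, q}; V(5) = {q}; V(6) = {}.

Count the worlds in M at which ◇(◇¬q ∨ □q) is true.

7

Let φ = ◇(◇¬q ∨ □q). Evaluate φ at each world:
  0 (successors {1, 3}): φ is true.
  1 (successors {0, 2, 4, 5}): φ is true.
  2 (successors {1, 2, 3, 6}): φ is true.
  3 (successors {2, 4}): φ is true.
  4 (successors {3, 5}): φ is true.
  5 (successors {1, 2, 3, 5, 6}): φ is true.
  6 (successors {0, 3, 4, 6}): φ is true.
For instance, at 1:
  At 1: ◇(◇¬q ∨ □q) requires ◇¬q ∨ □q at some successor in {0, 2, 4, 5}.
    ◇¬q ∨ □q holds at 0, so ◇(◇¬q ∨ □q) is true at 1.
      At 0: ◇¬q is true, □q is false, so ◇¬q ∨ □q is true.
Satisfying worlds: {0, 1, 2, 3, 4, 5, 6}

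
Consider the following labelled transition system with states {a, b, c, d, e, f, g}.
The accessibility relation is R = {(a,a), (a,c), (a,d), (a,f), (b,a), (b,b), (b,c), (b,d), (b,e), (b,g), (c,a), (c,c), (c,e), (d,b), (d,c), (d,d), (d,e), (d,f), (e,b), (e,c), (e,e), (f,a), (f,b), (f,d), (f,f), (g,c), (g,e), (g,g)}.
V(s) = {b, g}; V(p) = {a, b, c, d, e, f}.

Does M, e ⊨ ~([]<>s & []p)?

Recall that []ψ holds at a world iff ψ holds at every accessible world, and <>ψ holds iff ψ holds at some accessible world.
At e: []<>s & []p is false, so ~([]<>s & []p) is true.
  At e: []<>s is false, []p is true, so []<>s & []p is false.
    At e: []<>s requires <>s at every successor {b, c, e}.
      <>s fails at c, so []<>s is false at e.
    At e: []p requires p at every successor {b, c, e}.
      At b: p is true.
      At c: p is true.
      At e: p is true.
    So []p is true at e.

Yes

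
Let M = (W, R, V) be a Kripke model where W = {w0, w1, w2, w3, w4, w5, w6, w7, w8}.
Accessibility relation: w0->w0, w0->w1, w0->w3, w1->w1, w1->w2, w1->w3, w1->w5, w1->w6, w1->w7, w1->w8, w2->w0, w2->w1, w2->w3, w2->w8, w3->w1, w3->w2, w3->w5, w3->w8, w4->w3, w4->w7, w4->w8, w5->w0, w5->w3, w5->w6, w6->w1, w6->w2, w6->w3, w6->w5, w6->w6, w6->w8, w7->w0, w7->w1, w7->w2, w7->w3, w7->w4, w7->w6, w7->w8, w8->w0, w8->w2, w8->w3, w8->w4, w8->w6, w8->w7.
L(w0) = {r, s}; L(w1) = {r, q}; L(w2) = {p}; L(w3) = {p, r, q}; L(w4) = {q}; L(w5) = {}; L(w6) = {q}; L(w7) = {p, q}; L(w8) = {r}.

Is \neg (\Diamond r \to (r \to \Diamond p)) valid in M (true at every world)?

Let φ = \neg (\Diamond r \to (r \to \Diamond p)). Evaluate φ at each world:
  w0 (successors {w0, w1, w3}): φ is false.
  w1 (successors {w1, w2, w3, w5, w6, w7, w8}): φ is false.
  w2 (successors {w0, w1, w3, w8}): φ is false.
  w3 (successors {w1, w2, w5, w8}): φ is false.
  w4 (successors {w3, w7, w8}): φ is false.
  w5 (successors {w0, w3, w6}): φ is false.
  w6 (successors {w1, w2, w3, w5, w6, w8}): φ is false.
  w7 (successors {w0, w1, w2, w3, w4, w6, w8}): φ is false.
  w8 (successors {w0, w2, w3, w4, w6, w7}): φ is false.
Detail at w0 (counterexample):
  At w0: \Diamond r \to (r \to \Diamond p) is true, so \neg (\Diamond r \to (r \to \Diamond p)) is false.
    At w0: \Diamond r is true, r \to \Diamond p is true, so \Diamond r \to (r \to \Diamond p) is true.
      At w0: \Diamond r requires r at some successor in {w0, w1, w3}.
        r holds at w0, so \Diamond r is true at w0.
      At w0: r is true, \Diamond p is true, so r \to \Diamond p is true.

No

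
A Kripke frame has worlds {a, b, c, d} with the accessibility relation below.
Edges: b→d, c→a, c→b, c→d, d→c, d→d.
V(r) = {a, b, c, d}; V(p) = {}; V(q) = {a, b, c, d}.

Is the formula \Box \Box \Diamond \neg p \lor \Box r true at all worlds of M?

Let φ = \Box \Box \Diamond \neg p \lor \Box r. Evaluate φ at each world:
  a (successors ∅): φ is true.
  b (successors {d}): φ is true.
  c (successors {a, b, d}): φ is true.
  d (successors {c, d}): φ is true.
For instance, at b:
  At b: \Box \Box \Diamond \neg p is true, \Box r is true, so \Box \Box \Diamond \neg p \lor \Box r is true.
    At b: \Box \Box \Diamond \neg p requires \Box \Diamond \neg p at every successor {d}.
      At d: \Box \Diamond \neg p is true.
    So \Box \Box \Diamond \neg p is true at b.
    At b: \Box r requires r at every successor {d}.
      At d: r is true.
    So \Box r is true at b.

Yes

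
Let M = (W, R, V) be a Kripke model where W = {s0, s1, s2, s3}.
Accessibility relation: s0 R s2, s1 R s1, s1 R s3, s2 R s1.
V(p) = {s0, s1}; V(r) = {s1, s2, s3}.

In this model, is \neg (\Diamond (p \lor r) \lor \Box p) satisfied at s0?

At s0: \Diamond (p \lor r) \lor \Box p is true, so \neg (\Diamond (p \lor r) \lor \Box p) is false.
  At s0: \Diamond (p \lor r) is true, \Box p is false, so \Diamond (p \lor r) \lor \Box p is true.
    At s0: \Diamond (p \lor r) requires p \lor r at some successor in {s2}.
      p \lor r holds at s2, so \Diamond (p \lor r) is true at s0.
    At s0: \Box p requires p at every successor {s2}.
      p fails at s2, so \Box p is false at s0.

No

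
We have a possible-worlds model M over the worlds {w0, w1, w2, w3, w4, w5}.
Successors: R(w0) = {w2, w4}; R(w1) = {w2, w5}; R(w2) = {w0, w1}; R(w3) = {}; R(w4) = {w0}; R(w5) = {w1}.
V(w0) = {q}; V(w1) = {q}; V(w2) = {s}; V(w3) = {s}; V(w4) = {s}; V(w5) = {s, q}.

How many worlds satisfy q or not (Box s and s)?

5

Let φ = q or not (Box s and s). Evaluate φ at each world:
  w0 (successors {w2, w4}): φ is true.
  w1 (successors {w2, w5}): φ is true.
  w2 (successors {w0, w1}): φ is true.
  w3 (successors ∅): φ is false.
  w4 (successors {w0}): φ is true.
  w5 (successors {w1}): φ is true.
For instance, at w5:
  At w5: q is true, not (Box s and s) is true, so q or not (Box s and s) is true.
    At w5: Box s and s is false, so not (Box s and s) is true.
      At w5: Box s is false, s is true, so Box s and s is false.
Satisfying worlds: {w0, w1, w2, w4, w5}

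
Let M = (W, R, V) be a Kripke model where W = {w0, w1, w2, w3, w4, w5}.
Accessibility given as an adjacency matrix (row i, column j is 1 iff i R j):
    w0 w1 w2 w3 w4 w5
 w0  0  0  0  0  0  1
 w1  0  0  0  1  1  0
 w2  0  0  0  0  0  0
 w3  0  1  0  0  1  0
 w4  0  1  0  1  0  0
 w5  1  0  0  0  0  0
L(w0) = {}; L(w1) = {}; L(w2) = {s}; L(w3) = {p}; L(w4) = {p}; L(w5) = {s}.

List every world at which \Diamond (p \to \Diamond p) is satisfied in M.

w0, w1, w3, w4, w5

Let φ = \Diamond (p \to \Diamond p). Evaluate φ at each world:
  w0 (successors {w5}): φ is true.
  w1 (successors {w3, w4}): φ is true.
  w2 (successors ∅): φ is false.
  w3 (successors {w1, w4}): φ is true.
  w4 (successors {w1, w3}): φ is true.
  w5 (successors {w0}): φ is true.
For instance, at w5:
  At w5: \Diamond (p \to \Diamond p) requires p \to \Diamond p at some successor in {w0}.
    p \to \Diamond p holds at w0, so \Diamond (p \to \Diamond p) is true at w5.
      At w0: p is false, \Diamond p is false, so p \to \Diamond p is true.
Satisfying worlds: {w0, w1, w3, w4, w5}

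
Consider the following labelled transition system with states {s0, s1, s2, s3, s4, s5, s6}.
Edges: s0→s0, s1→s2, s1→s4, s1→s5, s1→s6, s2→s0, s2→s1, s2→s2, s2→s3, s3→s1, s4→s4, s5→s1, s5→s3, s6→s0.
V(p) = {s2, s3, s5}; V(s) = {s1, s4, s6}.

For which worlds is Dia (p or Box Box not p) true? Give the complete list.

Let φ = Dia (p or Box Box not p). Evaluate φ at each world:
  s0 (successors {s0}): φ is true.
  s1 (successors {s2, s4, s5, s6}): φ is true.
  s2 (successors {s0, s1, s2, s3}): φ is true.
  s3 (successors {s1}): φ is false.
  s4 (successors {s4}): φ is true.
  s5 (successors {s1, s3}): φ is true.
  s6 (successors {s0}): φ is true.
For instance, at s1:
  At s1: Dia (p or Box Box not p) requires p or Box Box not p at some successor in {s2, s4, s5, s6}.
    p or Box Box not p holds at s2, so Dia (p or Box Box not p) is true at s1.
      At s2: p is true, Box Box not p is false, so p or Box Box not p is true.
Satisfying worlds: {s0, s1, s2, s4, s5, s6}

s0, s1, s2, s4, s5, s6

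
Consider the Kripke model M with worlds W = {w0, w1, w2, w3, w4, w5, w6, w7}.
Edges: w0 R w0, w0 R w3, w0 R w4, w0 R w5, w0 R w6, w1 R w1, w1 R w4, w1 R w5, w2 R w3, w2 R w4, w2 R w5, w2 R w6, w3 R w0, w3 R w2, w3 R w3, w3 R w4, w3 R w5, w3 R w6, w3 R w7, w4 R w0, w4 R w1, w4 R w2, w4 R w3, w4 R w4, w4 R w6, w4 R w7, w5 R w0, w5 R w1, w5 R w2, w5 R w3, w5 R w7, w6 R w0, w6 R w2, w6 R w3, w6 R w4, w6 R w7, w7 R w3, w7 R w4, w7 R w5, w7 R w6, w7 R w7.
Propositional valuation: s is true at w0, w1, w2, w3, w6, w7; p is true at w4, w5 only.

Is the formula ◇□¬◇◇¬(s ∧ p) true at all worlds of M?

No

Let φ = ◇□¬◇◇¬(s ∧ p). Evaluate φ at each world:
  w0 (successors {w0, w3, w4, w5, w6}): φ is false.
  w1 (successors {w1, w4, w5}): φ is false.
  w2 (successors {w3, w4, w5, w6}): φ is false.
  w3 (successors {w0, w2, w3, w4, w5, w6, w7}): φ is false.
  w4 (successors {w0, w1, w2, w3, w4, w6, w7}): φ is false.
  w5 (successors {w0, w1, w2, w3, w7}): φ is false.
  w6 (successors {w0, w2, w3, w4, w7}): φ is false.
  w7 (successors {w3, w4, w5, w6, w7}): φ is false.
Detail at w0 (counterexample):
  At w0: ◇□¬◇◇¬(s ∧ p) requires □¬◇◇¬(s ∧ p) at some successor in {w0, w3, w4, w5, w6}.
    At w0: □¬◇◇¬(s ∧ p) is false.
    At w3: □¬◇◇¬(s ∧ p) is false.
    At w4: □¬◇◇¬(s ∧ p) is false.
    At w5: □¬◇◇¬(s ∧ p) is false.
    At w6: □¬◇◇¬(s ∧ p) is false.
  So ◇□¬◇◇¬(s ∧ p) is false at w0.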